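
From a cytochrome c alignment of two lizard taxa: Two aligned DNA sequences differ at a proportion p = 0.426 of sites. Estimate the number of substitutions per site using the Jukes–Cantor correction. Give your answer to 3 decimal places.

d = −(3/4) ln(1 − 4p/3) = −0.75 ln(1 − 0.568) = −0.75 ln(0.432)
  = −0.75 × (-0.839330) = 0.629498 substitutions/site.

0.629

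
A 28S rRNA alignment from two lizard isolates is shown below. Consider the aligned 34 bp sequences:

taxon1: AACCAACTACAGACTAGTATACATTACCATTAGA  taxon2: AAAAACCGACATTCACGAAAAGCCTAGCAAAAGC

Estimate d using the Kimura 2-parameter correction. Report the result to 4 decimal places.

Of 34 sites, 1 differences are transitions and 16 are transversions, so P = 1/34 ≈ 0.029412 and Q = 16/34 ≈ 0.470588.
Under the Kimura two-parameter model, d = −½ ln(1 − 2P − Q) − ¼ ln(1 − 2Q).
1 − 2P − Q = 0.470588, giving −½ ln(0.470588) = 0.376886.
1 − 2Q = 0.058824, giving −¼ ln(0.058824) = 0.708301.
d = 0.376886 + 0.708301 = 1.085187.

1.0852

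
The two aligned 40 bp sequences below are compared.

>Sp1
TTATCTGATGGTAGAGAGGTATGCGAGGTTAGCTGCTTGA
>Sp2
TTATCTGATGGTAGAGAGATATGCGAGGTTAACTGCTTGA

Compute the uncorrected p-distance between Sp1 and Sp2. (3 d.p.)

0.050

The sequences differ at 2 of 40 positions (sites 19, 32).
p = 2/40 = 0.050.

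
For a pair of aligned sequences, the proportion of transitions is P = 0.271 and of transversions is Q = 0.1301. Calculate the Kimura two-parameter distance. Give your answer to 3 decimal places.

0.633

Under the Kimura two-parameter model, d = −½ ln(1 − 2P − Q) − ¼ ln(1 − 2Q).
1 − 2P − Q = 0.3279, giving −½ ln(0.3279) = 0.557523.
1 − 2Q = 0.7398, giving −¼ ln(0.7398) = 0.075344.
d = 0.557523 + 0.075344 = 0.632867.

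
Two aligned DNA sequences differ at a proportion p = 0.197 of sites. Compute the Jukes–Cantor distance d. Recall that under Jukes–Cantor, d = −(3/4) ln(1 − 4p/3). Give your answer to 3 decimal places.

d = −(3/4) ln(1 − 4p/3) = −0.75 ln(1 − 0.262667) = −0.75 ln(0.737333)
  = −0.75 × (-0.304716) = 0.228537 substitutions/site.

0.229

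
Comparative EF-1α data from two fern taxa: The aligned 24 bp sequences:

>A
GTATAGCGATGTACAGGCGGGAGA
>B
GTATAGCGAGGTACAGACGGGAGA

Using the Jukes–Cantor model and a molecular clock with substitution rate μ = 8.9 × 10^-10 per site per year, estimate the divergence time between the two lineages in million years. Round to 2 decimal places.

49.63

The sequences differ at 2 of 24 sites (10, 17), so p = 2/24 ≈ 0.083333.
d = −(3/4) ln(1 − 4p/3) = −0.75 ln(1 − 0.111111) = −0.75 ln(0.888889)
  = −0.75 × (-0.117783) = 0.088337 substitutions/site.
Under a molecular clock d = 2μt, so t = d/(2μ) = 0.088337 / (2 × 8.9 × 10^-10) = 49.63 million years.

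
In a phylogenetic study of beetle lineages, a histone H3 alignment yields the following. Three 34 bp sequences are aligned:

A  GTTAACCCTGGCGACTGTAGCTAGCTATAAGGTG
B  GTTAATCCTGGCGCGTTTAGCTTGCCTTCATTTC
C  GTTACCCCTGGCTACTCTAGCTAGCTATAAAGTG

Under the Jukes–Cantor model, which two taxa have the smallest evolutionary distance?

A and C

A–B: 11/34 differ, p = 0.324, d = 0.423.
A–C: 4/34 differ, p = 0.118, d = 0.128.
B–C: 13/34 differ, p = 0.382, d = 0.535.
The smallest distance is between A and C.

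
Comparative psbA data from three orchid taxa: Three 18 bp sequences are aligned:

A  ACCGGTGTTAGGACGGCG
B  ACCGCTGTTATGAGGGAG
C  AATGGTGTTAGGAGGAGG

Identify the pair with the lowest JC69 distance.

A–B: 4/18 differ, p = 0.222, d = 0.264.
A–C: 5/18 differ, p = 0.278, d = 0.347.
B–C: 6/18 differ, p = 0.333, d = 0.441.
The smallest distance is between A and B.

A and B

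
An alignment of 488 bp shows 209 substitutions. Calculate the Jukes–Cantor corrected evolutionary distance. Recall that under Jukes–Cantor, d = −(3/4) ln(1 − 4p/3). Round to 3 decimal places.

0.635

p = 209/488 ≈ 0.428279.
d = −(3/4) ln(1 − 4p/3) = −0.75 ln(1 − 0.571039) = −0.75 ln(0.428961)
  = −0.75 × (-0.846389) = 0.634792 substitutions/site.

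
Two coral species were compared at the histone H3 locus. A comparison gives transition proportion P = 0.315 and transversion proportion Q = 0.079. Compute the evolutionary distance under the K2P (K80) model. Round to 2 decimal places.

0.66

Under the Kimura two-parameter model, d = −½ ln(1 − 2P − Q) − ¼ ln(1 − 2Q).
1 − 2P − Q = 0.291, giving −½ ln(0.291) = 0.617216.
1 − 2Q = 0.842, giving −¼ ln(0.842) = 0.042994.
d = 0.617216 + 0.042994 = 0.660210.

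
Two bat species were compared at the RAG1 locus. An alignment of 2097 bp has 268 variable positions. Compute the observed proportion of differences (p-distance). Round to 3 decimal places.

0.128

p = 268/2097 = 0.127801… ≈ 0.128 (to 3 d.p.).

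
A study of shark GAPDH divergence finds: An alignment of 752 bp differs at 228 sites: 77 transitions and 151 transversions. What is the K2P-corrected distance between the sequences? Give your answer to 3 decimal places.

0.388

P = 77/752 ≈ 0.102394 and Q = 151/752 ≈ 0.200798.
Under the Kimura two-parameter model, d = −½ ln(1 − 2P − Q) − ¼ ln(1 − 2Q).
1 − 2P − Q = 0.594414, giving −½ ln(0.594414) = 0.260090.
1 − 2Q = 0.598404, giving −¼ ln(0.598404) = 0.128372.
d = 0.260090 + 0.128372 = 0.388462.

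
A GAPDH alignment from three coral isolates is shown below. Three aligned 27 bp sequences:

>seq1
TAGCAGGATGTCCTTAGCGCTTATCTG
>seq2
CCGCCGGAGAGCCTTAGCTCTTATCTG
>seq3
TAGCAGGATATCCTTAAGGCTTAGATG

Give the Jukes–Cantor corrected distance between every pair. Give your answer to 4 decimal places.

seq1–seq2: 7/27 sites differ → p ≈ 0.259259, d = −0.75 ln(1 − 0.345679) = 0.318118 ≈ 0.3181.
seq1–seq3: 5/27 sites differ → p ≈ 0.185185, d = −0.75 ln(1 − 0.246913) = 0.212681 ≈ 0.2127.
seq2–seq3: 10/27 sites differ → p ≈ 0.37037, d = −0.75 ln(1 − 0.493827) = 0.510658 ≈ 0.5107.

d(seq1,seq2) = 0.3181, d(seq1,seq3) = 0.2127, d(seq2,seq3) = 0.5107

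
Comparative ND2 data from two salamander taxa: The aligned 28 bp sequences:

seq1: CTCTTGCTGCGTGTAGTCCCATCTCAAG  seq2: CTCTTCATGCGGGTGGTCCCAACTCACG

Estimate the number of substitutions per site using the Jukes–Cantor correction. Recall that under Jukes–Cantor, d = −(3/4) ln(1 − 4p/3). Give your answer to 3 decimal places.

The sequences differ at 6 of 28 sites (6, 7, 12, 15, 22, 27), so p = 6/28 ≈ 0.214286.
d = −(3/4) ln(1 − 4p/3) = −0.75 ln(1 − 0.285715) = −0.75 ln(0.714285)
  = −0.75 × (-0.336473) = 0.252355 substitutions/site.

0.252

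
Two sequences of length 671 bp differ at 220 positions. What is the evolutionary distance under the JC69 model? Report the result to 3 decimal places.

0.431

p = 220/671 ≈ 0.327869.
d = −(3/4) ln(1 − 4p/3) = −0.75 ln(1 − 0.437159) = −0.75 ln(0.562841)
  = −0.75 × (-0.574758) = 0.431069 substitutions/site.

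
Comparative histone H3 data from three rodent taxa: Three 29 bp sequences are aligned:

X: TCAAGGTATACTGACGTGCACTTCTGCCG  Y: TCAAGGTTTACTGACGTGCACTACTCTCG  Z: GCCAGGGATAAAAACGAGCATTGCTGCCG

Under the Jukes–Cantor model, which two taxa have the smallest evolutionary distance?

X–Y: 4/29 differ, p = 0.138, d = 0.152.
X–Z: 9/29 differ, p = 0.310, d = 0.401.
Y–Z: 12/29 differ, p = 0.414, d = 0.602.
The smallest distance is between X and Y.

X and Y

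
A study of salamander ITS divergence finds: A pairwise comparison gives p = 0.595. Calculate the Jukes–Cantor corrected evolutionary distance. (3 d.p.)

d = −(3/4) ln(1 − 4p/3) = −0.75 ln(1 − 0.793333) = −0.75 ln(0.206667)
  = −0.75 × (-1.576646) = 1.182485 substitutions/site.

1.182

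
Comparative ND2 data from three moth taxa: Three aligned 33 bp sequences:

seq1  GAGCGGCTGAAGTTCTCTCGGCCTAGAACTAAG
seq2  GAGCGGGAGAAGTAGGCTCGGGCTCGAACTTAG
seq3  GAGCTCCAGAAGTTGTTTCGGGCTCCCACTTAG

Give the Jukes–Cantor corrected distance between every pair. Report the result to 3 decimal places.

seq1–seq2: 8/33 sites differ → p ≈ 0.242424, d = −0.75 ln(1 − 0.323232) = 0.292820 ≈ 0.293.
seq1–seq3: 10/33 sites differ → p ≈ 0.30303, d = −0.75 ln(1 − 0.40404) = 0.388186 ≈ 0.388.
seq2–seq3: 8/33 sites differ → p ≈ 0.242424, d = −0.75 ln(1 − 0.323232) = 0.292820 ≈ 0.293.

d(seq1,seq2) = 0.293, d(seq1,seq3) = 0.388, d(seq2,seq3) = 0.293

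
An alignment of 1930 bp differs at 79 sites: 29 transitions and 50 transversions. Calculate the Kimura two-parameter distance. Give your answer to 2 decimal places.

0.04

P = 29/1930 ≈ 0.015026 and Q = 50/1930 ≈ 0.025907.
Under the Kimura two-parameter model, d = −½ ln(1 − 2P − Q) − ¼ ln(1 − 2Q).
1 − 2P − Q = 0.944041, giving −½ ln(0.944041) = 0.028793.
1 − 2Q = 0.948186, giving −¼ ln(0.948186) = 0.013301.
d = 0.028793 + 0.013301 = 0.042094.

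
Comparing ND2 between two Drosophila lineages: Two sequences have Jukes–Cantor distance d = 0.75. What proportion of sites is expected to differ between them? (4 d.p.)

0.4741

p = (3/4)(1 − e^(−4d/3)) = 0.75 × (1 − e^(-1)) = 0.75 × (1 − 0.367879) = 0.474091.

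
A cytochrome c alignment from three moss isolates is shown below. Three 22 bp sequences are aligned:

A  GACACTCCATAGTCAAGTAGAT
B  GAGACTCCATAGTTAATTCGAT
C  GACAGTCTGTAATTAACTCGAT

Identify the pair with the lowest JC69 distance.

A–B: 4/22 differ, p = 0.182, d = 0.208.
A–C: 7/22 differ, p = 0.318, d = 0.414.
B–C: 6/22 differ, p = 0.273, d = 0.339.
The smallest distance is between A and B.

A and B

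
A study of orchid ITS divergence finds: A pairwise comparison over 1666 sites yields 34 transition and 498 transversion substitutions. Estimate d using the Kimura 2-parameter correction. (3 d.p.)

0.435

P = 34/1666 ≈ 0.020408 and Q = 498/1666 ≈ 0.29892.
Under the Kimura two-parameter model, d = −½ ln(1 − 2P − Q) − ¼ ln(1 − 2Q).
1 − 2P − Q = 0.660264, giving −½ ln(0.660264) = 0.207558.
1 − 2Q = 0.40216, giving −¼ ln(0.40216) = 0.227726.
d = 0.207558 + 0.227726 = 0.435284.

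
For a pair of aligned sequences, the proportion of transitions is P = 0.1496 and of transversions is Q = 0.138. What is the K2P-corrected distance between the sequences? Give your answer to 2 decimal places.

Under the Kimura two-parameter model, d = −½ ln(1 − 2P − Q) − ¼ ln(1 − 2Q).
1 − 2P − Q = 0.5628, giving −½ ln(0.5628) = 0.287415.
1 − 2Q = 0.724, giving −¼ ln(0.724) = 0.080741.
d = 0.287415 + 0.080741 = 0.368156.

0.37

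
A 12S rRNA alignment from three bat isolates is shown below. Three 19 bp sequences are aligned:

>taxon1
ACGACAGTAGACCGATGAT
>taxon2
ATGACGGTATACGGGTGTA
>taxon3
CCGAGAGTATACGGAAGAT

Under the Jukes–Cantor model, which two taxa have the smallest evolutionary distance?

taxon1–taxon2: 7/19 differ, p = 0.368, d = 0.507.
taxon1–taxon3: 5/19 differ, p = 0.263, d = 0.324.
taxon2–taxon3: 8/19 differ, p = 0.421, d = 0.618.
The smallest distance is between taxon1 and taxon3.

taxon1 and taxon3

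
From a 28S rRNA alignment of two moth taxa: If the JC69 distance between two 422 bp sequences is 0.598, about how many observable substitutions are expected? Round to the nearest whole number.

174

Invert JC69: p = (3/4)(1 − e^(−4d/3)) = 0.75 × (1 − e^(-0.797333)) = 0.75 × (1 − 0.450529) = 0.412103.
Expected differing sites = pL ≈ 0.412103 × 422 = 173.907466 ≈ 174.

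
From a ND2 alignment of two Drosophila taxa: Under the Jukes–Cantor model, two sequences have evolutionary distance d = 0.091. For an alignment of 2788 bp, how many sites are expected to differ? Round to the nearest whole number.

Invert JC69: p = (3/4)(1 − e^(−4d/3)) = 0.75 × (1 − e^(-0.121333)) = 0.75 × (1 − 0.885739) = 0.085696.
Expected differing sites = pL ≈ 0.085696 × 2788 = 238.920448 ≈ 239.

239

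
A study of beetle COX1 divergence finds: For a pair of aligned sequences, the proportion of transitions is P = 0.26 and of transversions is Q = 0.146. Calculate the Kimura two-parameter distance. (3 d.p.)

Under the Kimura two-parameter model, d = −½ ln(1 − 2P − Q) − ¼ ln(1 − 2Q).
1 − 2P − Q = 0.334, giving −½ ln(0.334) = 0.548307.
1 − 2Q = 0.708, giving −¼ ln(0.708) = 0.086328.
d = 0.548307 + 0.086328 = 0.634635.

0.635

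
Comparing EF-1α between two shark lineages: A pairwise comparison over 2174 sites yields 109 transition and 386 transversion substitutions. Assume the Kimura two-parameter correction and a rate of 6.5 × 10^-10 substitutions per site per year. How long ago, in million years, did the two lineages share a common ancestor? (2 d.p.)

P = 109/2174 ≈ 0.050138 and Q = 386/2174 ≈ 0.177553.
Under the Kimura two-parameter model, d = −½ ln(1 − 2P − Q) − ¼ ln(1 − 2Q).
1 − 2P − Q = 0.722171, giving −½ ln(0.722171) = 0.162747.
1 − 2Q = 0.644894, giving −¼ ln(0.644894) = 0.109667.
d = 0.162747 + 0.109667 = 0.272414.
Under a molecular clock d = 2μt, so t = d/(2μ) = 0.272414 / (2 × 6.5 × 10^-10) = 209.55 million years.

209.55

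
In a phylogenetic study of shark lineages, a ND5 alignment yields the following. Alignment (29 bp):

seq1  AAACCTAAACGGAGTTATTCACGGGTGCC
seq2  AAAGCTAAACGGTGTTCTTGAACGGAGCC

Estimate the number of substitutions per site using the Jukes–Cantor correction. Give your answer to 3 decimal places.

The sequences differ at 7 of 29 sites (4, 13, 17, 20, 22, 23, 26), so p = 7/29 ≈ 0.241379.
d = −(3/4) ln(1 − 4p/3) = −0.75 ln(1 − 0.321839) = −0.75 ln(0.678161)
  = −0.75 × (-0.388371) = 0.291278 substitutions/site.

0.291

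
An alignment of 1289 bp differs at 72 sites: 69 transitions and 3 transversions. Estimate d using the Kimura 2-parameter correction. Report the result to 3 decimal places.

P = 69/1289 ≈ 0.05353 and Q = 3/1289 ≈ 0.002327.
Under the Kimura two-parameter model, d = −½ ln(1 − 2P − Q) − ¼ ln(1 − 2Q).
1 − 2P − Q = 0.890613, giving −½ ln(0.890613) = 0.057923.
1 − 2Q = 0.995346, giving −¼ ln(0.995346) = 0.001166.
d = 0.057923 + 0.001166 = 0.059089.

0.059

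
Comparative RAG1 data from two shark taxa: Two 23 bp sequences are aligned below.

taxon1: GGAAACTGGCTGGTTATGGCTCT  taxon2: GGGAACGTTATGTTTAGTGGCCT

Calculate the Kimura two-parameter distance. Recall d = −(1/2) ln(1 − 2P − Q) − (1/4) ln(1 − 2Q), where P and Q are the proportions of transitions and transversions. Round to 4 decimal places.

0.6662

Of 23 sites, 2 differences are transitions and 8 are transversions, so P = 2/23 ≈ 0.086957 and Q = 8/23 ≈ 0.347826.
Under the Kimura two-parameter model, d = −½ ln(1 − 2P − Q) − ¼ ln(1 − 2Q).
1 − 2P − Q = 0.47826, giving −½ ln(0.47826) = 0.368800.
1 − 2Q = 0.304348, giving −¼ ln(0.304348) = 0.297396.
d = 0.368800 + 0.297396 = 0.666196.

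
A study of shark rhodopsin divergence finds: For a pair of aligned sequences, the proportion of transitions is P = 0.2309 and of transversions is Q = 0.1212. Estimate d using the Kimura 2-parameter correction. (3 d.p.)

0.507

Under the Kimura two-parameter model, d = −½ ln(1 − 2P − Q) − ¼ ln(1 − 2Q).
1 − 2P − Q = 0.417, giving −½ ln(0.417) = 0.437335.
1 − 2Q = 0.7576, giving −¼ ln(0.7576) = 0.069400.
d = 0.437335 + 0.069400 = 0.506735.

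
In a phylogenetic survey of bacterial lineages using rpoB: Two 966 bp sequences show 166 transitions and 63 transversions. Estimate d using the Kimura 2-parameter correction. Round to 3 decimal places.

P = 166/966 ≈ 0.171843 and Q = 63/966 ≈ 0.065217.
Under the Kimura two-parameter model, d = −½ ln(1 − 2P − Q) − ¼ ln(1 − 2Q).
1 − 2P − Q = 0.591097, giving −½ ln(0.591097) = 0.262888.
1 − 2Q = 0.869566, giving −¼ ln(0.869566) = 0.034940.
d = 0.262888 + 0.034940 = 0.297828.

0.298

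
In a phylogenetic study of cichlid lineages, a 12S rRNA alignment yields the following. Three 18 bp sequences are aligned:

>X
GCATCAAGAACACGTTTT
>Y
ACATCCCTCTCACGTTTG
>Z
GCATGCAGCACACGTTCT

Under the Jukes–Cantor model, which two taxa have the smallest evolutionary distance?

X and Z

X–Y: 7/18 differ, p = 0.389, d = 0.548.
X–Z: 4/18 differ, p = 0.222, d = 0.264.
Y–Z: 7/18 differ, p = 0.389, d = 0.548.
The smallest distance is between X and Z.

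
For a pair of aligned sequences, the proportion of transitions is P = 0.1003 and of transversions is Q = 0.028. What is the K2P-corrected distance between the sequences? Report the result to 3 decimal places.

Under the Kimura two-parameter model, d = −½ ln(1 − 2P − Q) − ¼ ln(1 − 2Q).
1 − 2P − Q = 0.7714, giving −½ ln(0.7714) = 0.129774.
1 − 2Q = 0.944, giving −¼ ln(0.944) = 0.014407.
d = 0.129774 + 0.014407 = 0.144181.

0.144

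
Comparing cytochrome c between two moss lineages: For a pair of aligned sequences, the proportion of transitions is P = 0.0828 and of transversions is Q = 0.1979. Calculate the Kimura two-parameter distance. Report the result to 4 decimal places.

Under the Kimura two-parameter model, d = −½ ln(1 − 2P − Q) − ¼ ln(1 − 2Q).
1 − 2P − Q = 0.6365, giving −½ ln(0.6365) = 0.225885.
1 − 2Q = 0.6042, giving −¼ ln(0.6042) = 0.125963.
d = 0.225885 + 0.125963 = 0.351848.

0.3518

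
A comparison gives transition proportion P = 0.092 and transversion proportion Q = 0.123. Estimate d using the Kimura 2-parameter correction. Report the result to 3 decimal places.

Under the Kimura two-parameter model, d = −½ ln(1 − 2P − Q) − ¼ ln(1 − 2Q).
1 − 2P − Q = 0.693, giving −½ ln(0.693) = 0.183363.
1 − 2Q = 0.754, giving −¼ ln(0.754) = 0.070591.
d = 0.183363 + 0.070591 = 0.253954.

0.254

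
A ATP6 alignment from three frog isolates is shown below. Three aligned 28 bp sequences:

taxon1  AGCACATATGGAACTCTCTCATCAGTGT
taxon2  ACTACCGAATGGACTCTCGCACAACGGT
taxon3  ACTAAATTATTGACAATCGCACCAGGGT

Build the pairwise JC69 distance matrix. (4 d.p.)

d(taxon1,taxon2) = 0.6355, d(taxon1,taxon3) = 0.7238, d(taxon2,taxon3) = 0.4197

taxon1–taxon2: 12/28 sites differ → p ≈ 0.428571, d = −0.75 ln(1 − 0.571428) = 0.635472 ≈ 0.6355.
taxon1–taxon3: 13/28 sites differ → p ≈ 0.464286, d = −0.75 ln(1 − 0.619048) = 0.723811 ≈ 0.7238.
taxon2–taxon3: 9/28 sites differ → p ≈ 0.321429, d = −0.75 ln(1 − 0.428572) = 0.419713 ≈ 0.4197.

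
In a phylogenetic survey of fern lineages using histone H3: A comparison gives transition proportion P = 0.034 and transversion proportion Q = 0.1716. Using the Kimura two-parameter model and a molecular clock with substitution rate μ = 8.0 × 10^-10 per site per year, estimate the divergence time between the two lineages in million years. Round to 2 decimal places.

Under the Kimura two-parameter model, d = −½ ln(1 − 2P − Q) − ¼ ln(1 − 2Q).
1 − 2P − Q = 0.7604, giving −½ ln(0.7604) = 0.136955.
1 − 2Q = 0.6568, giving −¼ ln(0.6568) = 0.105094.
d = 0.136955 + 0.105094 = 0.242049.
Under a molecular clock d = 2μt, so t = d/(2μ) = 0.242049 / (2 × 8.0 × 10^-10) = 151.28 million years.

151.28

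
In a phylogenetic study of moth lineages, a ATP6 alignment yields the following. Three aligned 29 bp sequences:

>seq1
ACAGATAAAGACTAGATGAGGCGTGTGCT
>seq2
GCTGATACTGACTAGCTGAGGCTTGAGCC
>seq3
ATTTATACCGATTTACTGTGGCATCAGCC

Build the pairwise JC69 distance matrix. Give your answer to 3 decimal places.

seq1–seq2: 8/29 sites differ → p ≈ 0.275862, d = −0.75 ln(1 − 0.367816) = 0.343931 ≈ 0.344.
seq1–seq3: 14/29 sites differ → p ≈ 0.482759, d = −0.75 ln(1 − 0.643679) = 0.773942 ≈ 0.774.
seq2–seq3: 10/29 sites differ → p ≈ 0.344828, d = −0.75 ln(1 − 0.459771) = 0.461822 ≈ 0.462.

d(seq1,seq2) = 0.344, d(seq1,seq3) = 0.774, d(seq2,seq3) = 0.462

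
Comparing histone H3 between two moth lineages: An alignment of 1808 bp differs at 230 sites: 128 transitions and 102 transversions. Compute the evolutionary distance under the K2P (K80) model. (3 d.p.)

P = 128/1808 ≈ 0.070796 and Q = 102/1808 ≈ 0.056416.
Under the Kimura two-parameter model, d = −½ ln(1 − 2P − Q) − ¼ ln(1 − 2Q).
1 − 2P − Q = 0.801992, giving −½ ln(0.801992) = 0.110328.
1 − 2Q = 0.887168, giving −¼ ln(0.887168) = 0.029930.
d = 0.110328 + 0.029930 = 0.140258.

0.140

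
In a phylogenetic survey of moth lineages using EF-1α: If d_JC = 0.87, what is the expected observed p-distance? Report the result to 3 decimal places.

p = (3/4)(1 − e^(−4d/3)) = 0.75 × (1 − e^(-1.16)) = 0.75 × (1 − 0.313486) = 0.514886.

0.515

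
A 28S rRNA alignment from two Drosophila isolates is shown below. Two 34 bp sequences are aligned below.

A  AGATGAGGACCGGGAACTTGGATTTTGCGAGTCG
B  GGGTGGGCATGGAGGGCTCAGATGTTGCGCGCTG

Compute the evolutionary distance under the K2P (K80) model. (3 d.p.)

0.791

Of 34 sites, 11 differences are transitions and 4 are transversions, so P = 11/34 ≈ 0.323529 and Q = 4/34 ≈ 0.117647.
Under the Kimura two-parameter model, d = −½ ln(1 − 2P − Q) − ¼ ln(1 − 2Q).
1 − 2P − Q = 0.235295, giving −½ ln(0.235295) = 0.723458.
1 − 2Q = 0.764706, giving −¼ ln(0.764706) = 0.067066.
d = 0.723458 + 0.067066 = 0.790524.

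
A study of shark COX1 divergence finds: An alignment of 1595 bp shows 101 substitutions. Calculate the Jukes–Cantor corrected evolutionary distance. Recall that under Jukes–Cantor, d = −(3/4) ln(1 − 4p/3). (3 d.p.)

0.066

p = 101/1595 ≈ 0.063323.
d = −(3/4) ln(1 − 4p/3) = −0.75 ln(1 − 0.084431) = −0.75 ln(0.915569)
  = −0.75 × (-0.088210) = 0.066158 substitutions/site.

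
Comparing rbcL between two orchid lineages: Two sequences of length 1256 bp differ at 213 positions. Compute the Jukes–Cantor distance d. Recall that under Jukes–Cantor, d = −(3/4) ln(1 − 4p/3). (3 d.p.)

0.192

p = 213/1256 ≈ 0.169586.
d = −(3/4) ln(1 − 4p/3) = −0.75 ln(1 − 0.226115) = −0.75 ln(0.773885)
  = −0.75 × (-0.256332) = 0.192249 substitutions/site.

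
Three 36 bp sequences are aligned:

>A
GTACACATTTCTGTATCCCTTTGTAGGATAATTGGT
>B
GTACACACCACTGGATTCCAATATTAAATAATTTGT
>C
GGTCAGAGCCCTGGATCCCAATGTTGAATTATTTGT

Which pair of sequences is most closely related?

A–B: 12/36 differ, p = 0.333, d = 0.441.
A–C: 13/36 differ, p = 0.361, d = 0.493.
B–C: 9/36 differ, p = 0.250, d = 0.304.
The smallest distance is between B and C.

B and C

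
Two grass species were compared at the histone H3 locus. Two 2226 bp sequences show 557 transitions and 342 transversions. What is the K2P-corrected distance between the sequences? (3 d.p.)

P = 557/2226 ≈ 0.250225 and Q = 342/2226 ≈ 0.153639.
Under the Kimura two-parameter model, d = −½ ln(1 − 2P − Q) − ¼ ln(1 − 2Q).
1 − 2P − Q = 0.345911, giving −½ ln(0.345911) = 0.530787.
1 − 2Q = 0.692722, giving −¼ ln(0.692722) = 0.091782.
d = 0.530787 + 0.091782 = 0.622569.

0.623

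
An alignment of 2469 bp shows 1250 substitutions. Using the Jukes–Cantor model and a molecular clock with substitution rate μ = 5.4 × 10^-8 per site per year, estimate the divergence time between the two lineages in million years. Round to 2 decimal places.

7.81

p = 1250/2469 ≈ 0.506278.
d = −(3/4) ln(1 − 4p/3) = −0.75 ln(1 − 0.675037) = −0.75 ln(0.324963)
  = −0.75 × (-1.124044) = 0.843033 substitutions/site.
Under a molecular clock d = 2μt, so t = d/(2μ) = 0.843033 / (2 × 5.4 × 10^-8) = 7.81 million years.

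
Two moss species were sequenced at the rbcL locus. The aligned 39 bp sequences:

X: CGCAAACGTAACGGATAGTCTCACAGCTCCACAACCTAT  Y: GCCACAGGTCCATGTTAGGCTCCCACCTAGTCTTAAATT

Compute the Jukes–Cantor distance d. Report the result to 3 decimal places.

0.949

The sequences differ at 21 of 39 sites, so p = 21/39 ≈ 0.538462.
d = −(3/4) ln(1 − 4p/3) = −0.75 ln(1 − 0.717949) = −0.75 ln(0.282051)
  = −0.75 × (-1.265667) = 0.949250 substitutions/site.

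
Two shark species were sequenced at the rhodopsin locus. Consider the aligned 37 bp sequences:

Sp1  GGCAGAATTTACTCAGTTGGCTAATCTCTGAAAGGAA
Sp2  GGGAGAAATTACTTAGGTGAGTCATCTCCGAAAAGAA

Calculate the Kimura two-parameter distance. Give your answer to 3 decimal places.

0.295

Of 37 sites, 4 differences are transitions and 5 are transversions, so P = 4/37 ≈ 0.108108 and Q = 5/37 ≈ 0.135135.
Under the Kimura two-parameter model, d = −½ ln(1 − 2P − Q) − ¼ ln(1 − 2Q).
1 − 2P − Q = 0.648649, giving −½ ln(0.648649) = 0.216432.
1 − 2Q = 0.72973, giving −¼ ln(0.72973) = 0.078770.
d = 0.216432 + 0.078770 = 0.295202.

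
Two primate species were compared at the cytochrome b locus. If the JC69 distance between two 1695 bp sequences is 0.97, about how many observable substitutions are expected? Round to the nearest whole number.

922

Invert JC69: p = (3/4)(1 − e^(−4d/3)) = 0.75 × (1 − e^(-1.293333)) = 0.75 × (1 − 0.274355) = 0.544234.
Expected differing sites = pL ≈ 0.544234 × 1695 = 922.47663 ≈ 922.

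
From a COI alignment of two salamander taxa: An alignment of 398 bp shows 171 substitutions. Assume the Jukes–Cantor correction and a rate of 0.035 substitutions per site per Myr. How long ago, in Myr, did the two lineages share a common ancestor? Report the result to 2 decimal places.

p = 171/398 ≈ 0.429648.
d = −(3/4) ln(1 − 4p/3) = −0.75 ln(1 − 0.572864) = −0.75 ln(0.427136)
  = −0.75 × (-0.850653) = 0.637990 substitutions/site.
Under a molecular clock d = 2μt, so t = d/(2μ) = 0.637990 / (2 × 0.035) = 9.11 Myr.

9.11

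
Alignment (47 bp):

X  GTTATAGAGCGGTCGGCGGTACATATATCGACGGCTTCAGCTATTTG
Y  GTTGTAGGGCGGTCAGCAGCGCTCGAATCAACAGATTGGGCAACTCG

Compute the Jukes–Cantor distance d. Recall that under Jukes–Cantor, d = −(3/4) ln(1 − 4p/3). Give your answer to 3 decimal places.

0.536

The sequences differ at 18 of 47 sites, so p = 18/47 ≈ 0.382979.
d = −(3/4) ln(1 − 4p/3) = −0.75 ln(1 − 0.510639) = −0.75 ln(0.489361)
  = −0.75 × (-0.714655) = 0.535991 substitutions/site.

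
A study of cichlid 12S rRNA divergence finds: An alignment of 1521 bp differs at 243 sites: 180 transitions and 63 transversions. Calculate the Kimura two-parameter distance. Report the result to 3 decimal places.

0.185

P = 180/1521 ≈ 0.118343 and Q = 63/1521 ≈ 0.04142.
Under the Kimura two-parameter model, d = −½ ln(1 − 2P − Q) − ¼ ln(1 − 2Q).
1 − 2P − Q = 0.721894, giving −½ ln(0.721894) = 0.162938.
1 − 2Q = 0.91716, giving −¼ ln(0.91716) = 0.021618.
d = 0.162938 + 0.021618 = 0.184556.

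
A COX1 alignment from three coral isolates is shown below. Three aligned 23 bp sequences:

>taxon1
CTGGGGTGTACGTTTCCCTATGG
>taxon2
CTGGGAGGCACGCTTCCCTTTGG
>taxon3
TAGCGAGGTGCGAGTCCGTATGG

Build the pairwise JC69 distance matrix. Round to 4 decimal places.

d(taxon1,taxon2) = 0.2567, d(taxon1,taxon3) = 0.5532, d(taxon2,taxon3) = 0.5532

taxon1–taxon2: 5/23 sites differ → p ≈ 0.217391, d = −0.75 ln(1 − 0.289855) = 0.256715 ≈ 0.2567.
taxon1–taxon3: 9/23 sites differ → p ≈ 0.391304, d = −0.75 ln(1 − 0.521739) = 0.553199 ≈ 0.5532.
taxon2–taxon3: 9/23 sites differ → p ≈ 0.391304, d = −0.75 ln(1 − 0.521739) = 0.553199 ≈ 0.5532.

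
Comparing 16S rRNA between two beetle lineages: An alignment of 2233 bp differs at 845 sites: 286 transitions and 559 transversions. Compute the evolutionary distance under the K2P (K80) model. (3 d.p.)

P = 286/2233 ≈ 0.128079 and Q = 559/2233 ≈ 0.250336.
Under the Kimura two-parameter model, d = −½ ln(1 − 2P − Q) − ¼ ln(1 − 2Q).
1 − 2P − Q = 0.493506, giving −½ ln(0.493506) = 0.353110.
1 − 2Q = 0.499328, giving −¼ ln(0.499328) = 0.173623.
d = 0.353110 + 0.173623 = 0.526733.

0.527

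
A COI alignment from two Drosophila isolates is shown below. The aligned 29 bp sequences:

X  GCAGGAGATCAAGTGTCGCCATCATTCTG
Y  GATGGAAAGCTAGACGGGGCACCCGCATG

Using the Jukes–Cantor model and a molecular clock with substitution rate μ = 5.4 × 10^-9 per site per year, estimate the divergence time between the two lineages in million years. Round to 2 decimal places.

81.25

The sequences differ at 15 of 29 sites, so p = 15/29 ≈ 0.517241.
d = −(3/4) ln(1 − 4p/3) = −0.75 ln(1 − 0.689655) = −0.75 ln(0.310345)
  = −0.75 × (-1.170071) = 0.877553 substitutions/site.
Under a molecular clock d = 2μt, so t = d/(2μ) = 0.877553 / (2 × 5.4 × 10^-9) = 81.25 million years.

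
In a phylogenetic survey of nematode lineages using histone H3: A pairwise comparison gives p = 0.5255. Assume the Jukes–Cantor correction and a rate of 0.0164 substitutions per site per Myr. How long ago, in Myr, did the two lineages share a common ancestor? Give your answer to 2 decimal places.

d = −(3/4) ln(1 − 4p/3) = −0.75 ln(1 − 0.700667) = −0.75 ln(0.299333)
  = −0.75 × (-1.206199) = 0.904649 substitutions/site.
Under a molecular clock d = 2μt, so t = d/(2μ) = 0.904649 / (2 × 0.0164) = 27.58 Myr.

27.58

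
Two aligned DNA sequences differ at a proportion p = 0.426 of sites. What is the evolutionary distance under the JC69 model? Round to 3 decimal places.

0.629

d = −(3/4) ln(1 − 4p/3) = −0.75 ln(1 − 0.568) = −0.75 ln(0.432)
  = −0.75 × (-0.839330) = 0.629498 substitutions/site.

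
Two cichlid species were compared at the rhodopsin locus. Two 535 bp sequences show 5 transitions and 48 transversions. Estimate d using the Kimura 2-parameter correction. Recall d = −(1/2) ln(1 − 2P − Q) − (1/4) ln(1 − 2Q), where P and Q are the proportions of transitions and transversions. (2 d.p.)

P = 5/535 ≈ 0.009346 and Q = 48/535 ≈ 0.08972.
Under the Kimura two-parameter model, d = −½ ln(1 − 2P − Q) − ¼ ln(1 − 2Q).
1 − 2P − Q = 0.891588, giving −½ ln(0.891588) = 0.057376.
1 − 2Q = 0.82056, giving −¼ ln(0.82056) = 0.049442.
d = 0.057376 + 0.049442 = 0.106818.

0.11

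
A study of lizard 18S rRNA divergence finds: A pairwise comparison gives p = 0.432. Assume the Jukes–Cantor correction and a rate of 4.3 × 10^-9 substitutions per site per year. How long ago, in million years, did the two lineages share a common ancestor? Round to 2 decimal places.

74.83

d = −(3/4) ln(1 − 4p/3) = −0.75 ln(1 − 0.576) = −0.75 ln(0.424)
  = −0.75 × (-0.858022) = 0.643517 substitutions/site.
Under a molecular clock d = 2μt, so t = d/(2μ) = 0.643517 / (2 × 4.3 × 10^-9) = 74.83 million years.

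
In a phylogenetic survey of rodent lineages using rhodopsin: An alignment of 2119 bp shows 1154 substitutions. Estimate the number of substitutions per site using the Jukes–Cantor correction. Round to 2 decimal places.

p = 1154/2119 ≈ 0.544597.
d = −(3/4) ln(1 − 4p/3) = −0.75 ln(1 − 0.726129) = −0.75 ln(0.273871)
  = −0.75 × (-1.295098) = 0.971324 substitutions/site.

0.97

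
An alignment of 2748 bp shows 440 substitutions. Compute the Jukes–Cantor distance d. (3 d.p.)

0.180

p = 440/2748 ≈ 0.160116.
d = −(3/4) ln(1 − 4p/3) = −0.75 ln(1 − 0.213488) = −0.75 ln(0.786512)
  = −0.75 × (-0.240147) = 0.180110 substitutions/site.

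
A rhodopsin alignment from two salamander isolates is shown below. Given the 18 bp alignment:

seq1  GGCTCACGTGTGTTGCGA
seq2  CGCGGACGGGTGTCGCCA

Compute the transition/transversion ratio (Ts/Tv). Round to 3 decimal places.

0.200

Transitions are A↔G and C↔T; transversions are all other mismatches.
Transitions: 1. Transversions: 5.
R = 1/5 = 0.200.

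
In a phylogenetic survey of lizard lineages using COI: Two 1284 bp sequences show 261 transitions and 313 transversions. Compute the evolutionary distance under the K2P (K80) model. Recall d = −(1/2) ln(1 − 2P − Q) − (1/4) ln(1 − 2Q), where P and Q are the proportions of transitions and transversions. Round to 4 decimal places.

P = 261/1284 ≈ 0.203271 and Q = 313/1284 ≈ 0.243769.
Under the Kimura two-parameter model, d = −½ ln(1 − 2P − Q) − ¼ ln(1 − 2Q).
1 − 2P − Q = 0.349689, giving −½ ln(0.349689) = 0.525356.
1 − 2Q = 0.512462, giving −¼ ln(0.512462) = 0.167132.
d = 0.525356 + 0.167132 = 0.692488.

0.6925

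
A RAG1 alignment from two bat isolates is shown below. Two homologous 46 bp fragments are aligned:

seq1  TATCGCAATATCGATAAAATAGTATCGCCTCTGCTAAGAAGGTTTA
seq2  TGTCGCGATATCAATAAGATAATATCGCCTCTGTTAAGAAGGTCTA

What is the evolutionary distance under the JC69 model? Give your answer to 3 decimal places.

The sequences differ at 7 of 46 sites (2, 7, 13, 18, 22, 34, 44), so p = 7/46 ≈ 0.152174.
d = −(3/4) ln(1 − 4p/3) = −0.75 ln(1 − 0.202899) = −0.75 ln(0.797101)
  = −0.75 × (-0.226774) = 0.170081 substitutions/site.

0.170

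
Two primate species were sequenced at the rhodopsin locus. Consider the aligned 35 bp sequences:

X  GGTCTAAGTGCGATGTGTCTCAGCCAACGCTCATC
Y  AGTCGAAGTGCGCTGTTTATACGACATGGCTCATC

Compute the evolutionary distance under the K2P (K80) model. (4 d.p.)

0.3692

Of 35 sites, 1 differences are transitions and 9 are transversions, so P = 1/35 ≈ 0.028571 and Q = 9/35 ≈ 0.257143.
Under the Kimura two-parameter model, d = −½ ln(1 − 2P − Q) − ¼ ln(1 − 2Q).
1 − 2P − Q = 0.685715, giving −½ ln(0.685715) = 0.188647.
1 − 2Q = 0.485714, giving −¼ ln(0.485714) = 0.180534.
d = 0.188647 + 0.180534 = 0.369181.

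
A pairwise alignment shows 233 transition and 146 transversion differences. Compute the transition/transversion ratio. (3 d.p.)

R = 233/146 = 1.595890… ≈ 1.596 (to 3 d.p.).

1.596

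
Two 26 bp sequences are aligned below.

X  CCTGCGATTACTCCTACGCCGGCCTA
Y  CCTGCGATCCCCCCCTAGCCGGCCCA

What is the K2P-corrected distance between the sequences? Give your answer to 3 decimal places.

0.341

Of 26 sites, 4 differences are transitions and 3 are transversions, so P = 4/26 ≈ 0.153846 and Q = 3/26 ≈ 0.115385.
Under the Kimura two-parameter model, d = −½ ln(1 − 2P − Q) − ¼ ln(1 − 2Q).
1 − 2P − Q = 0.576923, giving −½ ln(0.576923) = 0.275023.
1 − 2Q = 0.76923, giving −¼ ln(0.76923) = 0.065591.
d = 0.275023 + 0.065591 = 0.340614.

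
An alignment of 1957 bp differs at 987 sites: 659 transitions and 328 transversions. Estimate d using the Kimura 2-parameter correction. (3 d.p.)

1.022

P = 659/1957 ≈ 0.33674 and Q = 328/1957 ≈ 0.167603.
Under the Kimura two-parameter model, d = −½ ln(1 − 2P − Q) − ¼ ln(1 − 2Q).
1 − 2P − Q = 0.158917, giving −½ ln(0.158917) = 0.919687.
1 − 2Q = 0.664794, giving −¼ ln(0.664794) = 0.102070.
d = 0.919687 + 0.102070 = 1.021757.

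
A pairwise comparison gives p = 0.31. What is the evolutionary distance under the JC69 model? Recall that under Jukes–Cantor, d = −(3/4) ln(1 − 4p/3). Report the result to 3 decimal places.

d = −(3/4) ln(1 − 4p/3) = −0.75 ln(1 − 0.413333) = −0.75 ln(0.586667)
  = −0.75 × (-0.533298) = 0.399974 substitutions/site.

0.400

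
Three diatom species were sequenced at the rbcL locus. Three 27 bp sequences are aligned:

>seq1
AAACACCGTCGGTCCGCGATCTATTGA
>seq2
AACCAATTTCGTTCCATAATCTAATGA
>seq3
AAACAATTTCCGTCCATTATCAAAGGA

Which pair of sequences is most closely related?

seq1–seq2: 9/27 differ, p = 0.333, d = 0.441.
seq1–seq3: 10/27 differ, p = 0.370, d = 0.511.
seq2–seq3: 6/27 differ, p = 0.222, d = 0.264.
The smallest distance is between seq2 and seq3.

seq2 and seq3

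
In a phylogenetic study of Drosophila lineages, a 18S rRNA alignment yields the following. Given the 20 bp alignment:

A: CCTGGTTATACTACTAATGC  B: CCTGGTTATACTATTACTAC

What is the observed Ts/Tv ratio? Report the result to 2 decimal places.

2.00

Transitions are A↔G and C↔T; transversions are all other mismatches.
Transitions: 2. Transversions: 1.
R = 2/1 = 2.00.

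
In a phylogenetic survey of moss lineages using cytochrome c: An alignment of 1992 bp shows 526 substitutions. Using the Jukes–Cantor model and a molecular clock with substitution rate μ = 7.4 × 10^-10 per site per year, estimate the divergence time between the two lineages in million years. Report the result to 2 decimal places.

p = 526/1992 ≈ 0.264056.
d = −(3/4) ln(1 − 4p/3) = −0.75 ln(1 − 0.352075) = −0.75 ln(0.647925)
  = −0.75 × (-0.433980) = 0.325485 substitutions/site.
Under a molecular clock d = 2μt, so t = d/(2μ) = 0.325485 / (2 × 7.4 × 10^-10) = 219.92 million years.

219.92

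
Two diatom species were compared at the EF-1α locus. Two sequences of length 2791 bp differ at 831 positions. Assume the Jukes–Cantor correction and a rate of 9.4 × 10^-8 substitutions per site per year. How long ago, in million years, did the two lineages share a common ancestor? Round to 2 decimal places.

p = 831/2791 ≈ 0.297743.
d = −(3/4) ln(1 − 4p/3) = −0.75 ln(1 − 0.396991) = −0.75 ln(0.603009)
  = −0.75 × (-0.505823) = 0.379367 substitutions/site.
Under a molecular clock d = 2μt, so t = d/(2μ) = 0.379367 / (2 × 9.4 × 10^-8) = 2.02 million years.

2.02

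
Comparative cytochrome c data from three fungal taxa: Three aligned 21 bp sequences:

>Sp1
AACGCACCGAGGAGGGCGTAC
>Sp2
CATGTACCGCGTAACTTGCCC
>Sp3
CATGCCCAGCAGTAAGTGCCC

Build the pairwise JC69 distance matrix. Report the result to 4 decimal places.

d(Sp1,Sp2) = 0.8990, d(Sp1,Sp3) = 1.0763, d(Sp2,Sp3) = 0.5319

Sp1–Sp2: 11/21 sites differ → p ≈ 0.52381, d = −0.75 ln(1 − 0.698413) = 0.899023 ≈ 0.8990.
Sp1–Sp3: 12/21 sites differ → p ≈ 0.571429, d = −0.75 ln(1 − 0.761905) = 1.076314 ≈ 1.0763.
Sp2–Sp3: 8/21 sites differ → p ≈ 0.380952, d = −0.75 ln(1 − 0.507936) = 0.531860 ≈ 0.5319.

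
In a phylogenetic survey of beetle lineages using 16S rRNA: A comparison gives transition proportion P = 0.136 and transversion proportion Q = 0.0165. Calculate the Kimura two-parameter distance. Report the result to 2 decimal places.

Under the Kimura two-parameter model, d = −½ ln(1 − 2P − Q) − ¼ ln(1 − 2Q).
1 − 2P − Q = 0.7115, giving −½ ln(0.7115) = 0.170190.
1 − 2Q = 0.967, giving −¼ ln(0.967) = 0.008389.
d = 0.170190 + 0.008389 = 0.178579.

0.18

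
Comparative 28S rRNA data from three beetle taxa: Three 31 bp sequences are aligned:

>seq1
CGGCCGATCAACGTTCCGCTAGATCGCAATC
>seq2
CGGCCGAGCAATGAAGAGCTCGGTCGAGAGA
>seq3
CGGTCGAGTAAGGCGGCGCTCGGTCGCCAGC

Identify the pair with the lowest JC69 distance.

seq1–seq2: 12/31 differ, p = 0.387, d = 0.544.
seq1–seq3: 11/31 differ, p = 0.355, d = 0.481.
seq2–seq3: 9/31 differ, p = 0.290, d = 0.367.
The smallest distance is between seq2 and seq3.

seq2 and seq3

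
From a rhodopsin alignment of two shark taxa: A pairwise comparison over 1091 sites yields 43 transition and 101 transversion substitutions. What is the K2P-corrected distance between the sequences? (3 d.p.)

0.145

P = 43/1091 ≈ 0.039413 and Q = 101/1091 ≈ 0.092576.
Under the Kimura two-parameter model, d = −½ ln(1 − 2P − Q) − ¼ ln(1 − 2Q).
1 − 2P − Q = 0.828598, giving −½ ln(0.828598) = 0.094010.
1 − 2Q = 0.814848, giving −¼ ln(0.814848) = 0.051188.
d = 0.094010 + 0.051188 = 0.145198.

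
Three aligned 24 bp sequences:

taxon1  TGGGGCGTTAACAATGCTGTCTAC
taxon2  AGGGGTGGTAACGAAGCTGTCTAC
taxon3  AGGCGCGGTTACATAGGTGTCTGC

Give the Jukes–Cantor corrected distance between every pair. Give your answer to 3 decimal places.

taxon1–taxon2: 5/24 sites differ → p ≈ 0.208333, d = −0.75 ln(1 − 0.277777) = 0.244066 ≈ 0.244.
taxon1–taxon3: 8/24 sites differ → p ≈ 0.333333, d = −0.75 ln(1 − 0.444444) = 0.440839 ≈ 0.441.
taxon2–taxon3: 7/24 sites differ → p ≈ 0.291667, d = −0.75 ln(1 − 0.388889) = 0.369358 ≈ 0.369.

d(taxon1,taxon2) = 0.244, d(taxon1,taxon3) = 0.441, d(taxon2,taxon3) = 0.369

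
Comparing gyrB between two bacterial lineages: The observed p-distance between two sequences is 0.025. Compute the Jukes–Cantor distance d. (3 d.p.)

d = −(3/4) ln(1 − 4p/3) = −0.75 ln(1 − 0.033333) = −0.75 ln(0.966667)
  = −0.75 × (-0.033901) = 0.025426 substitutions/site.

0.025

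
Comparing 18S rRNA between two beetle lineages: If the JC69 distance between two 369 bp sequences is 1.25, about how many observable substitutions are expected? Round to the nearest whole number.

224

Invert JC69: p = (3/4)(1 − e^(−4d/3)) = 0.75 × (1 − e^(-1.666667)) = 0.75 × (1 − 0.188876) = 0.608343.
Expected differing sites = pL ≈ 0.608343 × 369 = 224.478567 ≈ 224.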